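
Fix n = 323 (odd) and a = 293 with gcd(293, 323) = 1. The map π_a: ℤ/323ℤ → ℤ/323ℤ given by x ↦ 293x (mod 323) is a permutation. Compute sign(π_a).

Trace 217: π^k(217) = [217, 273, 208, 220, 183, 1, 293] for k=0..6.
The orbit structure of x ↦ 293x mod 323: 32 orbits of sizes [12, 12, 12, 12, 12, 12, 12, 12, 12, 12, 12, 12, 12, 12, 12, 12, 12, 12, 12, 12, 12, 12, 12, 12, 6, 6, 6, 4, 4, 4, 4, 1].
sign(π) = (−1)^{n − #cycles} = (−1)^{323−32} = (−1)^291 = -1.
Zolotarev: (293|323) = -1, matching the cycle-count sign.

-1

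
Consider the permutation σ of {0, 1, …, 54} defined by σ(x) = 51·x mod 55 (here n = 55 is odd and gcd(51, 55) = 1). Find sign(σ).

-1

Start at x=16: 16 → 46 → 36 → 21 → 26 → 6 → 31 → … (one orbit).
Cycle lengths of π_51 on ℤ/55ℤ: [10, 10, 10, 10, 10, 1, 1, 1, 1, 1]; 10 cycles in total.
With 10 cycles on 55 points, sign = (−1)^{55−10} = -1.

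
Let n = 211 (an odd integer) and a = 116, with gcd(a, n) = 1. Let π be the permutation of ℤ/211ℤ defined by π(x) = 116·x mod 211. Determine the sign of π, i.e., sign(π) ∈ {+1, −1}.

-1

Orbit of 159 under x↦116x: [159, 87, 175, 44, 40, 209, 190]… (length divides ord_211(116)).
The orbit structure of x ↦ 116x mod 211: 2 orbits of sizes [210, 1].
With 2 cycles on 211 points, sign = (−1)^{211−2} = -1.
(116|211)_J = -1 (Zolotarev's lemma cross-check).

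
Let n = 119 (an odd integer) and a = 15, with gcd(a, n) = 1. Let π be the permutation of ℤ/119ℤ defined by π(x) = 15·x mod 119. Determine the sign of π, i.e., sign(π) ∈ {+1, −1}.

+1

Trace 36: π^k(36) = [36, 64, 8, 1, 15, 106, 43] for k=0..6.
Cycle type of π: 8×14 + 1×7; total 21 cycles.
With 21 cycles on 119 points, sign = (−1)^{119−21} = +1.
The Jacobi symbol (15|119) = +1 (Zolotarev) agrees.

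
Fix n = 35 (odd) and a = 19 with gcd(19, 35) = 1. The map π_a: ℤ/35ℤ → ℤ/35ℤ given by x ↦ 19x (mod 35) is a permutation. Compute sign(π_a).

Orbit of 19 under x↦19x: [19, 11, 34, 16, 24, 1]… (length divides ord_35(19)).
8 cycles of lengths [6, 6, 6, 6, 6, 2, 2, 1].
Σ(ℓ_i−1) = 35−8 = 27; sign = (−1)^27 = -1.

-1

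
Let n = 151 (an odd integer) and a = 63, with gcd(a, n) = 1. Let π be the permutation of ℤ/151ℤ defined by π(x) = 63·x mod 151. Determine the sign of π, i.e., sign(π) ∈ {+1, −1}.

Start at x=29: 29 → 15 → 39 → 41 → 16 → 102 → 84 → … (one orbit).
The orbit structure of x ↦ 63x mod 151: 2 orbits of sizes [150, 1].
2 cycles on 151: each ℓ→(−1)^(ℓ−1), product (−1)^149 = -1.

-1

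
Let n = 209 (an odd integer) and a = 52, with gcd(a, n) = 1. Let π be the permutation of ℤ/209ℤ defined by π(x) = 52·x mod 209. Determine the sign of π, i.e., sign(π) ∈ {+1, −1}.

+1

Trace 102: π^k(102) = [102, 79, 137, 18, 100, 184, 163] for k=0..6.
5 cycles of lengths [90, 90, 18, 10, 1].
With 5 cycles on 209 points, sign = (−1)^{209−5} = +1.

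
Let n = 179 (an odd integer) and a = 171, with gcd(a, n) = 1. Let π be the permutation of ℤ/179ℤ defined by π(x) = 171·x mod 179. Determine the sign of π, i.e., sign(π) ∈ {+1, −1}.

+1

Trace 67: π^k(67) = [67, 1, 171, 64, 25, 158, 168] for k=0..6.
The orbit structure of x ↦ 171x mod 179: 3 orbits of sizes [89, 89, 1].
sign(π) = (−1)^{n − #cycles} = (−1)^{179−3} = (−1)^176 = +1.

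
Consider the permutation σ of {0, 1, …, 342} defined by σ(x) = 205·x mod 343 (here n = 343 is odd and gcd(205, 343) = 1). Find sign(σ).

+1

Trace 337: π^k(337) = [337, 142, 298, 36, 177, 270, 127] for k=0..6.
Cycle lengths of π_205 on ℤ/343ℤ: [147, 147, 21, 21, 3, 3, 1]; 7 cycles in total.
n − c = 343 − 7 = 336; sign = (−1)^336 = +1.
Via Zolotarev, sign(π_{205}) = (205|343) = +1.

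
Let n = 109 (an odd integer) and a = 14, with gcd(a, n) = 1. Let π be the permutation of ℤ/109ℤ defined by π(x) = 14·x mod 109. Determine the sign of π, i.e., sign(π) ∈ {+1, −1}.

-1

Orbit of 57 under x↦14x: [57, 35, 54, 102, 11, 45, 85]… (length divides ord_109(14)).
Decompose π into cycles: lengths [108, 1] (2 cycles, including the fixed point 0).
2 cycles on 109: each ℓ→(−1)^(ℓ−1), product (−1)^107 = -1.
Zolotarev: (14|109) = -1, matching the cycle-count sign.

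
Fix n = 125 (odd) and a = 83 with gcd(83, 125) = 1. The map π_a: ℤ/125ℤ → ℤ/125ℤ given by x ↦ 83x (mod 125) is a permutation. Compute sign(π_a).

-1

Trace 121: π^k(121) = [121, 43, 69, 102, 91, 53, 24] for k=0..6.
Cycle type of π: 100 + 20 + 4 + 1; total 4 cycles.
125 − 4 = 121 transpositions; sign(π) = (−1)^121 = -1.
The Jacobi symbol (83|125) = -1 (Zolotarev) agrees.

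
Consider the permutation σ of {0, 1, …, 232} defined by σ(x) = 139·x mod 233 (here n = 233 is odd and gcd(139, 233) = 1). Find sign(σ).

Orbit of 109 under x↦139x: [109, 6, 135, 125, 133, 80, 169]… (length divides ord_233(139)).
The orbit structure of x ↦ 139x mod 233: 2 orbits of sizes [232, 1].
sign(π) = (−1)^{n − #cycles} = (−1)^{233−2} = (−1)^231 = -1.
The Jacobi symbol (139|233) = -1 (Zolotarev) agrees.

-1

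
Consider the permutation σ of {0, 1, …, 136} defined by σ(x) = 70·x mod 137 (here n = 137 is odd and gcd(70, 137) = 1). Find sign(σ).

Trace 4: π^k(4) = [4, 6, 9, 82, 123, 116, 37] for k=0..6.
The orbit structure of x ↦ 70x mod 137: 2 orbits of sizes [136, 1].
137 − 2 = 135 transpositions; sign(π) = (−1)^135 = -1.
Via Zolotarev, sign(π_{70}) = (70|137) = -1.

-1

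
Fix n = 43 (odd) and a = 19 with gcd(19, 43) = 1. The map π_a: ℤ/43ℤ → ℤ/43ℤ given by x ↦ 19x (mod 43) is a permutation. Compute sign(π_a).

Start at x=34: 34 → 1 → 19 → 17 → 22 → 31 → 30 → … (one orbit).
Cycle type of π: 42 + 1; total 2 cycles.
Σ(ℓ_i−1) = 43−2 = 41; sign = (−1)^41 = -1.

-1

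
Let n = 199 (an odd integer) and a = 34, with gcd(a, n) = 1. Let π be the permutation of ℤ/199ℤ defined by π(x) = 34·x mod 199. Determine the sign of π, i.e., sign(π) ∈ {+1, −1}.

Start at x=36: 36 → 30 → 25 → 54 → 45 → 137 → 81 → … (one orbit).
Cycle lengths of π_34 on ℤ/199ℤ: [198, 1]; 2 cycles in total.
n − c = 199 − 2 = 197; sign = (−1)^197 = -1.

-1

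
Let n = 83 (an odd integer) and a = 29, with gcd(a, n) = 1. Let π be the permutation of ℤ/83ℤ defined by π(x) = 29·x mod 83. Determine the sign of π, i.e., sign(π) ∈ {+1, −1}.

+1

Trace 49: π^k(49) = [49, 10, 41, 27, 36, 48, 64] for k=0..6.
Cycle type of π: 41×2 + 1; total 3 cycles.
Σ(ℓ_i−1) = 83−3 = 80; sign = (−1)^80 = +1.
Zolotarev: (29|83) = +1, matching the cycle-count sign.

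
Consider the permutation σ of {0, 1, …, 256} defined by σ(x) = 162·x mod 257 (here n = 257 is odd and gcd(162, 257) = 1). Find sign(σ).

+1

Trace 213: π^k(213) = [213, 68, 222, 241, 235, 34, 111] for k=0..6.
The orbit structure of x ↦ 162x mod 257: 5 orbits of sizes [64, 64, 64, 64, 1].
5 cycles on 257: each ℓ→(−1)^(ℓ−1), product (−1)^252 = +1.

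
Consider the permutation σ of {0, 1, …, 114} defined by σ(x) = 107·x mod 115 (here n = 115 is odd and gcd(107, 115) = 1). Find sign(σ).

Start at x=28: 28 → 6 → 67 → 39 → 33 → 81 → 42 → … (one orbit).
5 cycles of lengths [44, 44, 22, 4, 1].
sign(π) = (−1)^{n − #cycles} = (−1)^{115−5} = (−1)^110 = +1.
Check: (107/115) = +1 by Zolotarev.

+1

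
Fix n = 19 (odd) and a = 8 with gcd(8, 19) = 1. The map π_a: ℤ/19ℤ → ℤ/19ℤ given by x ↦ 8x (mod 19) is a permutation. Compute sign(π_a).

Start at x=12: 12 → 1 → 8 → 7 → 18 → 11 → 12 (one orbit).
The orbit structure of x ↦ 8x mod 19: 4 orbits of sizes [6, 6, 6, 1].
sign(π) = (−1)^{n − #cycles} = (−1)^{19−4} = (−1)^15 = -1.
Via Zolotarev, sign(π_{8}) = (8|19) = -1.

-1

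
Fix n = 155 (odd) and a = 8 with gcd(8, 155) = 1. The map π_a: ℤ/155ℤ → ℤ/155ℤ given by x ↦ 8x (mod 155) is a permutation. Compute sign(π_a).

-1

Start at x=4: 4 → 32 → 101 → 33 → 109 → 97 → 1 → … (one orbit).
14 cycles of lengths [20, 20, 20, 20, 20, 20, 5, 5, 5, 5, 5, 5, 4, 1].
sign(π) = (−1)^{n − #cycles} = (−1)^{155−14} = (−1)^141 = -1.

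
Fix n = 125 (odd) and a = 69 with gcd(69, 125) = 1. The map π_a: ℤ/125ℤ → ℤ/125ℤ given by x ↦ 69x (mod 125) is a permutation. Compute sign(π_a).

Start at x=44: 44 → 36 → 109 → 21 → 74 → 106 → 64 → … (one orbit).
Cycle type of π: 50×2 + 10×2 + 2×2 + 1; total 7 cycles.
7 cycles on 125: each ℓ→(−1)^(ℓ−1), product (−1)^118 = +1.
Check: (69/125) = +1 by Zolotarev.

+1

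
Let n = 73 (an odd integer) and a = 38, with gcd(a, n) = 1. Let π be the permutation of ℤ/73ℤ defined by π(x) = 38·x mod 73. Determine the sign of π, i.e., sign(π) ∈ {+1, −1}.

+1

Orbit of 35 under x↦38x: [35, 16, 24, 36, 54, 8, 12]… (length divides ord_73(38)).
Cycle lengths of π_38 on ℤ/73ℤ: [36, 36, 1]; 3 cycles in total.
Σ(ℓ_i−1) = 73−3 = 70; sign = (−1)^70 = +1.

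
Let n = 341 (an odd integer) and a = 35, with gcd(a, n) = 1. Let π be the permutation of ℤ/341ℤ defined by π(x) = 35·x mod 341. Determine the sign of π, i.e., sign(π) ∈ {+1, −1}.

Start at x=32: 32 → 97 → 326 → 157 → 39 → 1 → 35 → … (one orbit).
π_35 has 38 disjoint cycles with lengths [10, 10, 10, 10, 10, 10, 10, 10, 10, 10, 10, 10, 10, 10, 10, 10, 10, 10, 10, 10, 10, 10, 10, 10, 10, 10, 10, 10, 10, 10, 10, 5, 5, 5, 5, 5, 5, 1] on {0,…,340}.
sign(π) = (−1)^{n − #cycles} = (−1)^{341−38} = (−1)^303 = -1.

-1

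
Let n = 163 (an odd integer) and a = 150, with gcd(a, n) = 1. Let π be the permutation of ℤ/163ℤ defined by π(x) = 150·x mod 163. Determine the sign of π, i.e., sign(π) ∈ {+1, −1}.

+1

Orbit of 77 under x↦150x: [77, 140, 136, 25, 1, 150, 6]… (length divides ord_163(150)).
π_150 has 7 disjoint cycles with lengths [27, 27, 27, 27, 27, 27, 1] on {0,…,162}.
163 − 7 = 156 transpositions; sign(π) = (−1)^156 = +1.
Check: (150/163) = +1 by Zolotarev.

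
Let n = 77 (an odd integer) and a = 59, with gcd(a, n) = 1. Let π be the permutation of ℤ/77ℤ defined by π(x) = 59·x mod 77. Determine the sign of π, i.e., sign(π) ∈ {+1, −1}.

-1

Trace 26: π^k(26) = [26, 71, 31, 58, 34, 4, 5] for k=0..6.
Decompose π into cycles: lengths [30, 30, 6, 5, 5, 1] (6 cycles, including the fixed point 0).
Σ(ℓ_i−1) = 77−6 = 71; sign = (−1)^71 = -1.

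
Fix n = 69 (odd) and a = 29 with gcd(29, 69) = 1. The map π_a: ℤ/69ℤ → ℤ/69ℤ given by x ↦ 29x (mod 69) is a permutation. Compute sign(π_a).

-1

Orbit of 29 under x↦29x: [29, 13, 32, 31, 2, 58, 26]… (length divides ord_69(29)).
Cycle type of π: 22×2 + 11×2 + 2 + 1; total 6 cycles.
Σ(ℓ_i−1) = 69−6 = 63; sign = (−1)^63 = -1.
Via Zolotarev, sign(π_{29}) = (29|69) = -1.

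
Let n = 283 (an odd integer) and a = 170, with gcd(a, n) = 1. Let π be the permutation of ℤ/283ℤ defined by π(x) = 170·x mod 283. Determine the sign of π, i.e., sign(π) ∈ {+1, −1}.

Start at x=97: 97 → 76 → 185 → 37 → 64 → 126 → 195 → … (one orbit).
Cycle type of π: 282 + 1; total 2 cycles.
Σ(ℓ_i−1) = 283−2 = 281; sign = (−1)^281 = -1.

-1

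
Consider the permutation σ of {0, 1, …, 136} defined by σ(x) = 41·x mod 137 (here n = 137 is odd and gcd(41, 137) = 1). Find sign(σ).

Start at x=100: 100 → 127 → 1 → 41 → 37 → 10 → 136 → … (one orbit).
18 cycles of lengths [8, 8, 8, 8, 8, 8, 8, 8, 8, 8, 8, 8, 8, 8, 8, 8, 8, 1].
18 cycles on 137: each ℓ→(−1)^(ℓ−1), product (−1)^119 = -1.

-1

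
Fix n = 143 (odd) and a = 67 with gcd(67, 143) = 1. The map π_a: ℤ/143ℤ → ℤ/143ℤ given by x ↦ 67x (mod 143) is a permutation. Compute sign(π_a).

-1

Orbit of 23 under x↦67x: [23, 111, 1, 67, 56, 34, 133]… (length divides ord_143(67)).
π_67 has 22 disjoint cycles with lengths [12, 12, 12, 12, 12, 12, 12, 12, 12, 12, 12, 1, 1, 1, 1, 1, 1, 1, 1, 1, 1, 1] on {0,…,142}.
With 22 cycles on 143 points, sign = (−1)^{143−22} = -1.
Check: (67/143) = -1 by Zolotarev.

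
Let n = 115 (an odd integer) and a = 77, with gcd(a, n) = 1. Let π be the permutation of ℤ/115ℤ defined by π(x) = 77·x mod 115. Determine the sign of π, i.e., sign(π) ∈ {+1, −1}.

Orbit of 36 under x↦77x: [36, 12, 4, 78, 26, 47, 54]… (length divides ord_115(77)).
6 cycles of lengths [44, 44, 11, 11, 4, 1].
6 cycles on 115: each ℓ→(−1)^(ℓ−1), product (−1)^109 = -1.

-1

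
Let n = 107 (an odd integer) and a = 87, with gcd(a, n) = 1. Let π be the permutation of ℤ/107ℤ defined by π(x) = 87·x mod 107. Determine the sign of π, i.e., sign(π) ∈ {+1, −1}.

+1

Start at x=39: 39 → 76 → 85 → 12 → 81 → 92 → 86 → … (one orbit).
Cycle lengths of π_87 on ℤ/107ℤ: [53, 53, 1]; 3 cycles in total.
sign(π) = (−1)^{n − #cycles} = (−1)^{107−3} = (−1)^104 = +1.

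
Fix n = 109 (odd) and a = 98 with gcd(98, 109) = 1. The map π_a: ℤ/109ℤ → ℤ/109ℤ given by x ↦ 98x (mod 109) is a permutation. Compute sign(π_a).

-1

Start at x=108: 108 → 11 → 97 → 23 → 74 → 58 → 16 → … (one orbit).
Cycle lengths of π_98 on ℤ/109ℤ: [108, 1]; 2 cycles in total.
With 2 cycles on 109 points, sign = (−1)^{109−2} = -1.
Check: (98/109) = -1 by Zolotarev.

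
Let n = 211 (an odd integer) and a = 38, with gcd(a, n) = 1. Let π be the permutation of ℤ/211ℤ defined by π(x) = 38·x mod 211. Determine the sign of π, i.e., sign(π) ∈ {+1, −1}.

Orbit of 171 under x↦38x: [171, 168, 54, 153, 117, 15, 148]… (length divides ord_211(38)).
Cycle type of π: 42×5 + 1; total 6 cycles.
211 − 6 = 205 transpositions; sign(π) = (−1)^205 = -1.
Zolotarev: (38|211) = -1, matching the cycle-count sign.

-1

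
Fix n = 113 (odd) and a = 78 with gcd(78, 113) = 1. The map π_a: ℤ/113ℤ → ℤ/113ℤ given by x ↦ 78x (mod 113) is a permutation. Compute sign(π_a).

-1

Trace 112: π^k(112) = [112, 35, 18, 48, 15, 40, 69] for k=0..6.
8 cycles of lengths [16, 16, 16, 16, 16, 16, 16, 1].
8 cycles on 113: each ℓ→(−1)^(ℓ−1), product (−1)^105 = -1.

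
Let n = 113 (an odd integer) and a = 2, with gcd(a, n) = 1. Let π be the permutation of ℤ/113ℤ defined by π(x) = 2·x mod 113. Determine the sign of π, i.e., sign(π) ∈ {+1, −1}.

Trace 14: π^k(14) = [14, 28, 56, 112, 111, 109, 105] for k=0..6.
Cycle lengths of π_2 on ℤ/113ℤ: [28, 28, 28, 28, 1]; 5 cycles in total.
5 cycles on 113: each ℓ→(−1)^(ℓ−1), product (−1)^108 = +1.
Check: (2/113) = +1 by Zolotarev.

+1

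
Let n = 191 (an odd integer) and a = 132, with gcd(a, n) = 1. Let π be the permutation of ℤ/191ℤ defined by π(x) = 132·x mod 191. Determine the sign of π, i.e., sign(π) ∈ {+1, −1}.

-1

Orbit of 27 under x↦132x: [27, 126, 15, 70, 72, 145, 40]… (length divides ord_191(132)).
π_132 has 2 disjoint cycles with lengths [190, 1] on {0,…,190}.
With 2 cycles on 191 points, sign = (−1)^{191−2} = -1.
The Jacobi symbol (132|191) = -1 (Zolotarev) agrees.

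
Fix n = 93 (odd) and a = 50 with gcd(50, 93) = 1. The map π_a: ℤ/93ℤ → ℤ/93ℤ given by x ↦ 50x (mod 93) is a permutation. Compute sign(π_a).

-1

Start at x=5: 5 → 64 → 38 → 40 → 47 → 25 → 41 → … (one orbit).
π_50 has 6 disjoint cycles with lengths [30, 30, 15, 15, 2, 1] on {0,…,92}.
6 cycles on 93: each ℓ→(−1)^(ℓ−1), product (−1)^87 = -1.
Via Zolotarev, sign(π_{50}) = (50|93) = -1.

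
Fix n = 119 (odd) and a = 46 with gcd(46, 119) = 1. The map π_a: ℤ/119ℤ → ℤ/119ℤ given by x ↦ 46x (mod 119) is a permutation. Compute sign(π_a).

-1

Orbit of 92 under x↦46x: [92, 67, 107, 43, 74, 72, 99]… (length divides ord_119(46)).
π_46 has 6 disjoint cycles with lengths [48, 48, 16, 3, 3, 1] on {0,…,118}.
119 − 6 = 113 transpositions; sign(π) = (−1)^113 = -1.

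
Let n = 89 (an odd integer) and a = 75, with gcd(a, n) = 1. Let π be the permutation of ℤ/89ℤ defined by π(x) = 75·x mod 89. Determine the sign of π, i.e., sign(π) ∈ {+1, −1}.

Start at x=31: 31 → 11 → 24 → 20 → 76 → 4 → 33 → … (one orbit).
Cycle type of π: 88 + 1; total 2 cycles.
Σ(ℓ_i−1) = 89−2 = 87; sign = (−1)^87 = -1.

-1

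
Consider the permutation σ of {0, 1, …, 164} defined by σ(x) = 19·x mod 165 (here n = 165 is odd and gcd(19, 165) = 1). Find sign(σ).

-1

Orbit of 91 under x↦19x: [91, 79, 16, 139, 1, 19, 31]… (length divides ord_165(19)).
π_19 has 24 disjoint cycles with lengths [10, 10, 10, 10, 10, 10, 10, 10, 10, 10, 10, 10, 10, 10, 10, 2, 2, 2, 2, 2, 2, 1, 1, 1] on {0,…,164}.
With 24 cycles on 165 points, sign = (−1)^{165−24} = -1.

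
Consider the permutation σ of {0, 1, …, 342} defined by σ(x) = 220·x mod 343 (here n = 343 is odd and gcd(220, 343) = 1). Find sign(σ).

-1

Trace 131: π^k(131) = [131, 8, 45, 296, 293, 319, 208] for k=0..6.
π_220 has 4 disjoint cycles with lengths [294, 42, 6, 1] on {0,…,342}.
Σ(ℓ_i−1) = 343−4 = 339; sign = (−1)^339 = -1.
Zolotarev: (220|343) = -1, matching the cycle-count sign.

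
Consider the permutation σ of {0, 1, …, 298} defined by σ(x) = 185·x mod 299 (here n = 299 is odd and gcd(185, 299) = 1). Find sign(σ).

+1

Trace 139: π^k(139) = [139, 1, 185] for k=0..2.
Cycle type of π: 3×92 + 1×23; total 115 cycles.
115 cycles on 299: each ℓ→(−1)^(ℓ−1), product (−1)^184 = +1.
The Jacobi symbol (185|299) = +1 (Zolotarev) agrees.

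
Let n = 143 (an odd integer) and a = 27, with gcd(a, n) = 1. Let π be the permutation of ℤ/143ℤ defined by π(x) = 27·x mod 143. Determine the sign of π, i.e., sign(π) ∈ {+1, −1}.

+1

Start at x=1: 1 → 27 → 14 → 92 → 53 → 1 (one orbit).
Cycle lengths of π_27 on ℤ/143ℤ: [5, 5, 5, 5, 5, 5, 5, 5, 5, 5, 5, 5, 5, 5, 5, 5, 5, 5, 5, 5, 5, 5, 5, 5, 5, 5, 1, 1, 1, 1, 1, 1, 1, 1, 1, 1, 1, 1, 1]; 39 cycles in total.
sign(π) = (−1)^{n − #cycles} = (−1)^{143−39} = (−1)^104 = +1.
(27|143)_J = +1 (Zolotarev's lemma cross-check).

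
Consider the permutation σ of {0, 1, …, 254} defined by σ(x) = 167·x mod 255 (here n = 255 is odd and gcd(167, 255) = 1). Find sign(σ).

Trace 113: π^k(113) = [113, 1, 167, 94, 143, 166, 182] for k=0..6.
π_167 has 20 disjoint cycles with lengths [16, 16, 16, 16, 16, 16, 16, 16, 16, 16, 16, 16, 16, 16, 16, 4, 4, 4, 2, 1] on {0,…,254}.
sign(π) = (−1)^{n − #cycles} = (−1)^{255−20} = (−1)^235 = -1.

-1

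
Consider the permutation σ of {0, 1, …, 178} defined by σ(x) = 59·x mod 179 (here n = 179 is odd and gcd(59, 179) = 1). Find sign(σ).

+1

Start at x=161: 161 → 12 → 171 → 65 → 76 → 9 → 173 → … (one orbit).
Decompose π into cycles: lengths [89, 89, 1] (3 cycles, including the fixed point 0).
3 cycles on 179: each ℓ→(−1)^(ℓ−1), product (−1)^176 = +1.
Zolotarev: (59|179) = +1, matching the cycle-count sign.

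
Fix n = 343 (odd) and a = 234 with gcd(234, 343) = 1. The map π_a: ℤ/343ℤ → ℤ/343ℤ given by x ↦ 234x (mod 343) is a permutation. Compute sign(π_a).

-1

Start at x=123: 123 → 313 → 183 → 290 → 289 → 55 → 179 → … (one orbit).
Cycle type of π: 294 + 42 + 6 + 1; total 4 cycles.
343 − 4 = 339 transpositions; sign(π) = (−1)^339 = -1.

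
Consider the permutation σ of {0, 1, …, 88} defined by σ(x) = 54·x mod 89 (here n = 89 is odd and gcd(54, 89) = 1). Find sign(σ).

Trace 23: π^k(23) = [23, 85, 51, 84, 86, 16, 63] for k=0..6.
π_54 has 2 disjoint cycles with lengths [88, 1] on {0,…,88}.
Σ(ℓ_i−1) = 89−2 = 87; sign = (−1)^87 = -1.
(54|89)_J = -1 (Zolotarev's lemma cross-check).

-1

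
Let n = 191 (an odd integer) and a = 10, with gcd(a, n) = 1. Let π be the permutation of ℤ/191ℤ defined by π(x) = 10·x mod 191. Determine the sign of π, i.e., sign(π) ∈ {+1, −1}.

Start at x=85: 85 → 86 → 96 → 5 → 50 → 118 → 34 → … (one orbit).
π_10 has 3 disjoint cycles with lengths [95, 95, 1] on {0,…,190}.
Σ(ℓ_i−1) = 191−3 = 188; sign = (−1)^188 = +1.

+1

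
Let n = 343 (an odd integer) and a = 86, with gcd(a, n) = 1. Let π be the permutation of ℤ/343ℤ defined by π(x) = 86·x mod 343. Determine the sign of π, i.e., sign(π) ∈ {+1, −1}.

Trace 144: π^k(144) = [144, 36, 9, 88, 22, 177, 130] for k=0..6.
7 cycles of lengths [147, 147, 21, 21, 3, 3, 1].
7 cycles on 343: each ℓ→(−1)^(ℓ−1), product (−1)^336 = +1.

+1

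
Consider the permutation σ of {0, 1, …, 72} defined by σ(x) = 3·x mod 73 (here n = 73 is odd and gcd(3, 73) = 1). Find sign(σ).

Trace 24: π^k(24) = [24, 72, 70, 64, 46, 65, 49] for k=0..6.
The orbit structure of x ↦ 3x mod 73: 7 orbits of sizes [12, 12, 12, 12, 12, 12, 1].
Σ(ℓ_i−1) = 73−7 = 66; sign = (−1)^66 = +1.

+1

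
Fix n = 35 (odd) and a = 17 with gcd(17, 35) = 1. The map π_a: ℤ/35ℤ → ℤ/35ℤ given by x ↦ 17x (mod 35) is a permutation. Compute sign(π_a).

+1

Trace 27: π^k(27) = [27, 4, 33, 1, 17, 9, 13] for k=0..6.
5 cycles of lengths [12, 12, 6, 4, 1].
5 cycles on 35: each ℓ→(−1)^(ℓ−1), product (−1)^30 = +1.
(17|35)_J = +1 (Zolotarev's lemma cross-check).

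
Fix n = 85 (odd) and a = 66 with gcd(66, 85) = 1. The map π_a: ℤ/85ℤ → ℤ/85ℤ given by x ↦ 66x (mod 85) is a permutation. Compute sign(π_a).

+1

Trace 36: π^k(36) = [36, 81, 76, 1, 66, 21, 26] for k=0..6.
The orbit structure of x ↦ 66x mod 85: 15 orbits of sizes [8, 8, 8, 8, 8, 8, 8, 8, 8, 8, 1, 1, 1, 1, 1].
15 cycles on 85: each ℓ→(−1)^(ℓ−1), product (−1)^70 = +1.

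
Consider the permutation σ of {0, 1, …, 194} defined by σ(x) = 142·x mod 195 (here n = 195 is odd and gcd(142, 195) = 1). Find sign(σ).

-1

Trace 142: π^k(142) = [142, 79, 103, 1] for k=0..3.
π_142 has 60 disjoint cycles with lengths [4, 4, 4, 4, 4, 4, 4, 4, 4, 4, 4, 4, 4, 4, 4, 4, 4, 4, 4, 4, 4, 4, 4, 4, 4, 4, 4, 4, 4, 4, 4, 4, 4, 4, 4, 4, 4, 4, 4, 2, 2, 2, 2, 2, 2, 2, 2, 2, 2, 2, 2, 2, 2, 2, 2, 2, 2, 1, 1, 1] on {0,…,194}.
Σ(ℓ_i−1) = 195−60 = 135; sign = (−1)^135 = -1.
Via Zolotarev, sign(π_{142}) = (142|195) = -1.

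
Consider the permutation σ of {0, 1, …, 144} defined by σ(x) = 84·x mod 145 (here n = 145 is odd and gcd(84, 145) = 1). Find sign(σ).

-1

Start at x=44: 44 → 71 → 19 → 1 → 84 → 96 → 89 → … (one orbit).
8 cycles of lengths [28, 28, 28, 28, 28, 2, 2, 1].
n − c = 145 − 8 = 137; sign = (−1)^137 = -1.
The Jacobi symbol (84|145) = -1 (Zolotarev) agrees.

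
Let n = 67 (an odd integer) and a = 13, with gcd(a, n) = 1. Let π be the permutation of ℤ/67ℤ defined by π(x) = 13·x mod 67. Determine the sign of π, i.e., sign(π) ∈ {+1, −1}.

Trace 3: π^k(3) = [3, 39, 38, 25, 57, 4, 52] for k=0..6.
π_13 has 2 disjoint cycles with lengths [66, 1] on {0,…,66}.
Σ(ℓ_i−1) = 67−2 = 65; sign = (−1)^65 = -1.
Zolotarev: (13|67) = -1, matching the cycle-count sign.

-1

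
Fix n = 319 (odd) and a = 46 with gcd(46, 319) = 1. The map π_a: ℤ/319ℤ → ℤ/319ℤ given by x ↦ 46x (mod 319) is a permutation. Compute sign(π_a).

+1

Orbit of 46 under x↦46x: [46, 202, 41, 291, 307, 86, 128]… (length divides ord_319(46)).
Decompose π into cycles: lengths [20, 20, 20, 20, 20, 20, 20, 20, 20, 20, 20, 20, 20, 20, 10, 4, 4, 4, 4, 4, 4, 4, 1] (23 cycles, including the fixed point 0).
With 23 cycles on 319 points, sign = (−1)^{319−23} = +1.
The Jacobi symbol (46|319) = +1 (Zolotarev) agrees.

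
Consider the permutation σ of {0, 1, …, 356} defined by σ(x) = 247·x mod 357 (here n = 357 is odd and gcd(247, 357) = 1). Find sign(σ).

+1

Trace 268: π^k(268) = [268, 151, 169, 331, 4, 274, 205] for k=0..6.
Cycle type of π: 24×12 + 8×6 + 3×6 + 1×3; total 27 cycles.
357 − 27 = 330 transpositions; sign(π) = (−1)^330 = +1.
Check: (247/357) = +1 by Zolotarev.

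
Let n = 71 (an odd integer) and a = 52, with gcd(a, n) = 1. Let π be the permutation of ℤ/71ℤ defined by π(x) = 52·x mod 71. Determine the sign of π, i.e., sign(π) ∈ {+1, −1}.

-1

Start at x=51: 51 → 25 → 22 → 8 → 61 → 48 → 11 → … (one orbit).
Cycle type of π: 70 + 1; total 2 cycles.
sign(π) = (−1)^{n − #cycles} = (−1)^{71−2} = (−1)^69 = -1.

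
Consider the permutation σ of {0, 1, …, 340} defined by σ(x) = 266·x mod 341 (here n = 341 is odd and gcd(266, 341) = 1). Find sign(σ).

-1

Start at x=266: 266 → 169 → 283 → 258 → 87 → 295 → 40 → … (one orbit).
Cycle lengths of π_266 on ℤ/341ℤ: [30, 30, 30, 30, 30, 30, 30, 30, 30, 30, 15, 15, 10, 1]; 14 cycles in total.
sign(π) = (−1)^{n − #cycles} = (−1)^{341−14} = (−1)^327 = -1.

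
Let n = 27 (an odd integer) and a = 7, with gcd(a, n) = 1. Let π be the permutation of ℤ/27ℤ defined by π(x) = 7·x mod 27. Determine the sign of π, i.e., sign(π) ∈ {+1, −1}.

+1

Trace 4: π^k(4) = [4, 1, 7, 22, 19, 25, 13] for k=0..6.
Cycle type of π: 9×2 + 3×2 + 1×3; total 7 cycles.
With 7 cycles on 27 points, sign = (−1)^{27−7} = +1.
Zolotarev: (7|27) = +1, matching the cycle-count sign.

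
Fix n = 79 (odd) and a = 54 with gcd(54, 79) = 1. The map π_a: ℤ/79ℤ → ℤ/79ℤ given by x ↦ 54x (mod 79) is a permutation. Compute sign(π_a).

-1

Start at x=39: 39 → 52 → 43 → 31 → 15 → 20 → 53 → … (one orbit).
Decompose π into cycles: lengths [78, 1] (2 cycles, including the fixed point 0).
sign(π) = (−1)^{n − #cycles} = (−1)^{79−2} = (−1)^77 = -1.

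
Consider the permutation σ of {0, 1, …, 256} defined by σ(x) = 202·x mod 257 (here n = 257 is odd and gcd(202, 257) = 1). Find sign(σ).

-1

Start at x=76: 76 → 189 → 142 → 157 → 103 → 246 → 91 → … (one orbit).
Cycle type of π: 256 + 1; total 2 cycles.
Σ(ℓ_i−1) = 257−2 = 255; sign = (−1)^255 = -1.
(202|257)_J = -1 (Zolotarev's lemma cross-check).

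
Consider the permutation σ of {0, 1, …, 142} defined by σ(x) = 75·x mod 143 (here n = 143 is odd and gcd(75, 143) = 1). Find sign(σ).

+1

Trace 36: π^k(36) = [36, 126, 12, 42, 4, 14, 49] for k=0..6.
π_75 has 9 disjoint cycles with lengths [30, 30, 30, 30, 6, 6, 5, 5, 1] on {0,…,142}.
Σ(ℓ_i−1) = 143−9 = 134; sign = (−1)^134 = +1.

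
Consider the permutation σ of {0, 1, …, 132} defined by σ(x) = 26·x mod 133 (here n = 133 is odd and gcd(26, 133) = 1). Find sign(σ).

-1

Start at x=11: 11 → 20 → 121 → 87 → 1 → 26 → 11 (one orbit).
26 cycles of lengths [6, 6, 6, 6, 6, 6, 6, 6, 6, 6, 6, 6, 6, 6, 6, 6, 6, 6, 6, 3, 3, 3, 3, 3, 3, 1].
With 26 cycles on 133 points, sign = (−1)^{133−26} = -1.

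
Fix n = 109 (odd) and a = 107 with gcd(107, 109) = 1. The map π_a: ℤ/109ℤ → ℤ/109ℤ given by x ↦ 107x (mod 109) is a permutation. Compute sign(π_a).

-1

Start at x=23: 23 → 63 → 92 → 34 → 41 → 27 → 55 → … (one orbit).
The orbit structure of x ↦ 107x mod 109: 4 orbits of sizes [36, 36, 36, 1].
4 cycles on 109: each ℓ→(−1)^(ℓ−1), product (−1)^105 = -1.
The Jacobi symbol (107|109) = -1 (Zolotarev) agrees.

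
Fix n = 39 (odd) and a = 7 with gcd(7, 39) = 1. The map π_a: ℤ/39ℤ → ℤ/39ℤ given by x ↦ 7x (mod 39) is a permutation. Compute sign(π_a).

Orbit of 34 under x↦7x: [34, 4, 28, 1, 7, 10, 31]… (length divides ord_39(7)).
π_7 has 6 disjoint cycles with lengths [12, 12, 12, 1, 1, 1] on {0,…,38}.
n − c = 39 − 6 = 33; sign = (−1)^33 = -1.

-1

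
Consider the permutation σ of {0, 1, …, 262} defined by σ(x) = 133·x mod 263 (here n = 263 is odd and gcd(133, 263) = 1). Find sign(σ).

+1

Start at x=147: 147 → 89 → 2 → 3 → 136 → 204 → 43 → … (one orbit).
Cycle type of π: 131×2 + 1; total 3 cycles.
sign(π) = (−1)^{n − #cycles} = (−1)^{263−3} = (−1)^260 = +1.
Zolotarev: (133|263) = +1, matching the cycle-count sign.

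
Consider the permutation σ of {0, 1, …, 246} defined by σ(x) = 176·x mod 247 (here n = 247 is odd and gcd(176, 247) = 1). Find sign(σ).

Trace 43: π^k(43) = [43, 158, 144, 150, 218, 83, 35] for k=0..6.
The orbit structure of x ↦ 176x mod 247: 10 orbits of sizes [36, 36, 36, 36, 36, 36, 12, 9, 9, 1].
sign(π) = (−1)^{n − #cycles} = (−1)^{247−10} = (−1)^237 = -1.
Check: (176/247) = -1 by Zolotarev.

-1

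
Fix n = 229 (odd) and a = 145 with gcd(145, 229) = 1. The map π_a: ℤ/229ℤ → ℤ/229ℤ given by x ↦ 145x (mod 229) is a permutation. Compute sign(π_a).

-1

Trace 216: π^k(216) = [216, 176, 101, 218, 8, 15, 114] for k=0..6.
The orbit structure of x ↦ 145x mod 229: 4 orbits of sizes [76, 76, 76, 1].
sign(π) = (−1)^{n − #cycles} = (−1)^{229−4} = (−1)^225 = -1.
The Jacobi symbol (145|229) = -1 (Zolotarev) agrees.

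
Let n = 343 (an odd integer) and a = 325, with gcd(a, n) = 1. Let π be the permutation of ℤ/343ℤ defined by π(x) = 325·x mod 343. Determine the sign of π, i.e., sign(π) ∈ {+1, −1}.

Start at x=18: 18 → 19 → 1 → 325 → 324 → 342 → 18 (one orbit).
58 cycles of lengths [6, 6, 6, 6, 6, 6, 6, 6, 6, 6, 6, 6, 6, 6, 6, 6, 6, 6, 6, 6, 6, 6, 6, 6, 6, 6, 6, 6, 6, 6, 6, 6, 6, 6, 6, 6, 6, 6, 6, 6, 6, 6, 6, 6, 6, 6, 6, 6, 6, 6, 6, 6, 6, 6, 6, 6, 6, 1].
343 − 58 = 285 transpositions; sign(π) = (−1)^285 = -1.

-1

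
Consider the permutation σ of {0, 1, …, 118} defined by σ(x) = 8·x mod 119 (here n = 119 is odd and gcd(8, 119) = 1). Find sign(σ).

Orbit of 64 under x↦8x: [64, 36, 50, 43, 106, 15, 1]… (length divides ord_119(8)).
Decompose π into cycles: lengths [8, 8, 8, 8, 8, 8, 8, 8, 8, 8, 8, 8, 8, 8, 1, 1, 1, 1, 1, 1, 1] (21 cycles, including the fixed point 0).
n − c = 119 − 21 = 98; sign = (−1)^98 = +1.
The Jacobi symbol (8|119) = +1 (Zolotarev) agrees.

+1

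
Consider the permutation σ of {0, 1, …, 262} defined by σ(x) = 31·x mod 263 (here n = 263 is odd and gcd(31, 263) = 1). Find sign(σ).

Start at x=48: 48 → 173 → 103 → 37 → 95 → 52 → 34 → … (one orbit).
The orbit structure of x ↦ 31x mod 263: 3 orbits of sizes [131, 131, 1].
With 3 cycles on 263 points, sign = (−1)^{263−3} = +1.

+1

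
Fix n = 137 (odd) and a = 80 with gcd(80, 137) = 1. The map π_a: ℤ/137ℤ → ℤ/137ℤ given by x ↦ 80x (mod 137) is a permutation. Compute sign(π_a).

Orbit of 9 under x↦80x: [9, 35, 60, 5, 126, 79, 18]… (length divides ord_137(80)).
Cycle lengths of π_80 on ℤ/137ℤ: [136, 1]; 2 cycles in total.
2 cycles on 137: each ℓ→(−1)^(ℓ−1), product (−1)^135 = -1.

-1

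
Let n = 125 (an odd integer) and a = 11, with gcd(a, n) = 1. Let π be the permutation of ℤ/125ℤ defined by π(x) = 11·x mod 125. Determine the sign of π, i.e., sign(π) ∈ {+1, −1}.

Start at x=101: 101 → 111 → 96 → 56 → 116 → 26 → 36 → … (one orbit).
The orbit structure of x ↦ 11x mod 125: 13 orbits of sizes [25, 25, 25, 25, 5, 5, 5, 5, 1, 1, 1, 1, 1].
Σ(ℓ_i−1) = 125−13 = 112; sign = (−1)^112 = +1.
(11|125)_J = +1 (Zolotarev's lemma cross-check).

+1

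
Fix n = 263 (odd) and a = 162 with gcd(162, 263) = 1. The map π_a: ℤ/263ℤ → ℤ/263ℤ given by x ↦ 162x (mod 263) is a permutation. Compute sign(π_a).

Trace 44: π^k(44) = [44, 27, 166, 66, 172, 249, 99] for k=0..6.
3 cycles of lengths [131, 131, 1].
sign(π) = (−1)^{n − #cycles} = (−1)^{263−3} = (−1)^260 = +1.

+1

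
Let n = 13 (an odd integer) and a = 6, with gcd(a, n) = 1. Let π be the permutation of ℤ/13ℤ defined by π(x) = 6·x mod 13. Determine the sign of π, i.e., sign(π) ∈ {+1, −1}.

-1

Trace 10: π^k(10) = [10, 8, 9, 2, 12, 7, 3] for k=0..6.
Cycle lengths of π_6 on ℤ/13ℤ: [12, 1]; 2 cycles in total.
2 cycles on 13: each ℓ→(−1)^(ℓ−1), product (−1)^11 = -1.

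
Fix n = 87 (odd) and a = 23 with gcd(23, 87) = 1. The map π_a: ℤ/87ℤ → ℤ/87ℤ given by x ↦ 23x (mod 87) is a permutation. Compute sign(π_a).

Orbit of 49 under x↦23x: [49, 83, 82, 59, 52, 65, 16]… (length divides ord_87(23)).
Decompose π into cycles: lengths [14, 14, 14, 14, 7, 7, 7, 7, 2, 1] (10 cycles, including the fixed point 0).
Σ(ℓ_i−1) = 87−10 = 77; sign = (−1)^77 = -1.
The Jacobi symbol (23|87) = -1 (Zolotarev) agrees.

-1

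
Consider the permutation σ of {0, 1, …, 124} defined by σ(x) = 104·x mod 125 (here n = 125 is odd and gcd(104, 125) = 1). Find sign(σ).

+1

Start at x=84: 84 → 111 → 44 → 76 → 29 → 16 → 39 → … (one orbit).
Decompose π into cycles: lengths [50, 50, 10, 10, 2, 2, 1] (7 cycles, including the fixed point 0).
Σ(ℓ_i−1) = 125−7 = 118; sign = (−1)^118 = +1.
The Jacobi symbol (104|125) = +1 (Zolotarev) agrees.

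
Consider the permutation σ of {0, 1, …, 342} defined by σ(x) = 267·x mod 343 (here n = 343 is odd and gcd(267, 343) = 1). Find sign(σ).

+1

Orbit of 57 under x↦267x: [57, 127, 295, 218, 239, 15, 232]… (length divides ord_343(267)).
19 cycles of lengths [49, 49, 49, 49, 49, 49, 7, 7, 7, 7, 7, 7, 1, 1, 1, 1, 1, 1, 1].
n − c = 343 − 19 = 324; sign = (−1)^324 = +1.
Zolotarev: (267|343) = +1, matching the cycle-count sign.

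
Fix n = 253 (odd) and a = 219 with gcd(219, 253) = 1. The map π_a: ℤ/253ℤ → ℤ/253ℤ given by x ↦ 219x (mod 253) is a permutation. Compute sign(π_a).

Trace 142: π^k(142) = [142, 232, 208, 12, 98, 210, 197] for k=0..6.
Cycle lengths of π_219 on ℤ/253ℤ: [22, 22, 22, 22, 22, 22, 22, 22, 22, 22, 11, 11, 2, 2, 2, 2, 2, 1]; 18 cycles in total.
253 − 18 = 235 transpositions; sign(π) = (−1)^235 = -1.
Via Zolotarev, sign(π_{219}) = (219|253) = -1.

-1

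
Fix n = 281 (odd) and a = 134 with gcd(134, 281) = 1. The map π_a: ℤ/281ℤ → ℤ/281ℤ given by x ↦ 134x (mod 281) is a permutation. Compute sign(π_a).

-1

Trace 59: π^k(59) = [59, 38, 34, 60, 172, 6, 242] for k=0..6.
6 cycles of lengths [56, 56, 56, 56, 56, 1].
With 6 cycles on 281 points, sign = (−1)^{281−6} = -1.
Zolotarev: (134|281) = -1, matching the cycle-count sign.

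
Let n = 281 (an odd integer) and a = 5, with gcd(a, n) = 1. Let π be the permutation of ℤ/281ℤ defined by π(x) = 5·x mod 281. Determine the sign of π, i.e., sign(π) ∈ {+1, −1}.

Orbit of 217 under x↦5x: [217, 242, 86, 149, 183, 72, 79]… (length divides ord_281(5)).
Cycle type of π: 140×2 + 1; total 3 cycles.
281 − 3 = 278 transpositions; sign(π) = (−1)^278 = +1.
The Jacobi symbol (5|281) = +1 (Zolotarev) agrees.

+1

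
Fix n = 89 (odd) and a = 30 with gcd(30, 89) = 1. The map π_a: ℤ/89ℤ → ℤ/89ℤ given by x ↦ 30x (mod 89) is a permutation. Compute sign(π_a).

Orbit of 67 under x↦30x: [67, 52, 47, 75, 25, 38, 72]… (length divides ord_89(30)).
2 cycles of lengths [88, 1].
sign(π) = (−1)^{n − #cycles} = (−1)^{89−2} = (−1)^87 = -1.
Via Zolotarev, sign(π_{30}) = (30|89) = -1.

-1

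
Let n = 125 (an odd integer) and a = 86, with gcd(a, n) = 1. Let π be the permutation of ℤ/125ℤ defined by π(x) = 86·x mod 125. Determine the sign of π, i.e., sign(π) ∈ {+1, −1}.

+1

Trace 91: π^k(91) = [91, 76, 36, 96, 6, 16, 1] for k=0..6.
π_86 has 13 disjoint cycles with lengths [25, 25, 25, 25, 5, 5, 5, 5, 1, 1, 1, 1, 1] on {0,…,124}.
n − c = 125 − 13 = 112; sign = (−1)^112 = +1.
Via Zolotarev, sign(π_{86}) = (86|125) = +1.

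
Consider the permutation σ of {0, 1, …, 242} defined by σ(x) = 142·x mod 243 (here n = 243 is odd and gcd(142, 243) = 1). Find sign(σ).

+1

Trace 49: π^k(49) = [49, 154, 241, 202, 10, 205, 193] for k=0..6.
Cycle type of π: 81×2 + 27×2 + 9×2 + 3×2 + 1×3; total 11 cycles.
Σ(ℓ_i−1) = 243−11 = 232; sign = (−1)^232 = +1.
The Jacobi symbol (142|243) = +1 (Zolotarev) agrees.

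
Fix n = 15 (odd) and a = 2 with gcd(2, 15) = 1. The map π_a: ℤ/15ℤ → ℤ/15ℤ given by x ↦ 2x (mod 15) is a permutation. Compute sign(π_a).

Orbit of 4 under x↦2x: [4, 8, 1, 2]… (length divides ord_15(2)).
π_2 has 5 disjoint cycles with lengths [4, 4, 4, 2, 1] on {0,…,14}.
Σ(ℓ_i−1) = 15−5 = 10; sign = (−1)^10 = +1.
Via Zolotarev, sign(π_{2}) = (2|15) = +1.

+1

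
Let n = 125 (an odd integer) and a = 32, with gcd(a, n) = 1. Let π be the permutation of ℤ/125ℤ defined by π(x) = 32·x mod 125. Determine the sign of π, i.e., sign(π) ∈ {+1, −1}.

-1

Orbit of 24 under x↦32x: [24, 18, 76, 57, 74, 118, 26]… (length divides ord_125(32)).
Cycle type of π: 20×5 + 4×6 + 1; total 12 cycles.
n − c = 125 − 12 = 113; sign = (−1)^113 = -1.
Via Zolotarev, sign(π_{32}) = (32|125) = -1.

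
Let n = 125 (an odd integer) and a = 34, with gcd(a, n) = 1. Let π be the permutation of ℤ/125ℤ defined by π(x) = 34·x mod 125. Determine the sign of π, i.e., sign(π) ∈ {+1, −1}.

+1

Start at x=24: 24 → 66 → 119 → 46 → 64 → 51 → 109 → … (one orbit).
The orbit structure of x ↦ 34x mod 125: 7 orbits of sizes [50, 50, 10, 10, 2, 2, 1].
With 7 cycles on 125 points, sign = (−1)^{125−7} = +1.
The Jacobi symbol (34|125) = +1 (Zolotarev) agrees.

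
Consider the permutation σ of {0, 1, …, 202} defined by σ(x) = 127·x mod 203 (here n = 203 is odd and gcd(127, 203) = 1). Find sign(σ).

-1

Orbit of 1 under x↦127x: [1, 127, 92, 113, 141, 43, 183]… (length divides ord_203(127)).
Cycle lengths of π_127 on ℤ/203ℤ: [28, 28, 28, 28, 28, 28, 28, 1, 1, 1, 1, 1, 1, 1]; 14 cycles in total.
Σ(ℓ_i−1) = 203−14 = 189; sign = (−1)^189 = -1.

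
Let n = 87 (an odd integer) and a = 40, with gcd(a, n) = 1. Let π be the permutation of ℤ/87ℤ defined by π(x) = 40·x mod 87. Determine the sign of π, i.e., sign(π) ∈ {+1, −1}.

Orbit of 22 under x↦40x: [22, 10, 52, 79, 28, 76, 82]… (length divides ord_87(40)).
Cycle lengths of π_40 on ℤ/87ℤ: [28, 28, 28, 1, 1, 1]; 6 cycles in total.
n − c = 87 − 6 = 81; sign = (−1)^81 = -1.
Zolotarev: (40|87) = -1, matching the cycle-count sign.

-1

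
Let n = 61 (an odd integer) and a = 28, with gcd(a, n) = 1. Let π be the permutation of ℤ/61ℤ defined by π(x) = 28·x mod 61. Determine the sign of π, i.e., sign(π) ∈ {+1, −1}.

-1

Trace 1: π^k(1) = [1, 28, 52, 53, 20, 11, 3] for k=0..6.
π_28 has 4 disjoint cycles with lengths [20, 20, 20, 1] on {0,…,60}.
With 4 cycles on 61 points, sign = (−1)^{61−4} = -1.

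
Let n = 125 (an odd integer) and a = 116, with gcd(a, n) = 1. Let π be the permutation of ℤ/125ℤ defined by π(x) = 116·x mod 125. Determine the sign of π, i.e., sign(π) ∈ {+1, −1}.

Trace 91: π^k(91) = [91, 56, 121, 36, 51, 41, 6] for k=0..6.
Cycle lengths of π_116 on ℤ/125ℤ: [25, 25, 25, 25, 5, 5, 5, 5, 1, 1, 1, 1, 1]; 13 cycles in total.
Σ(ℓ_i−1) = 125−13 = 112; sign = (−1)^112 = +1.

+1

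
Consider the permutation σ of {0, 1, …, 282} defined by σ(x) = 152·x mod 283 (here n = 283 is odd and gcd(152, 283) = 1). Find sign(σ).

Trace 161: π^k(161) = [161, 134, 275, 199, 250, 78, 253] for k=0..6.
Decompose π into cycles: lengths [47, 47, 47, 47, 47, 47, 1] (7 cycles, including the fixed point 0).
With 7 cycles on 283 points, sign = (−1)^{283−7} = +1.
Zolotarev: (152|283) = +1, matching the cycle-count sign.

+1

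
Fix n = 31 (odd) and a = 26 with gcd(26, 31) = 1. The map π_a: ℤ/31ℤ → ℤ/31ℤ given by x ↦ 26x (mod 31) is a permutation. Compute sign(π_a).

Trace 26: π^k(26) = [26, 25, 30, 5, 6, 1] for k=0..5.
The orbit structure of x ↦ 26x mod 31: 6 orbits of sizes [6, 6, 6, 6, 6, 1].
6 cycles on 31: each ℓ→(−1)^(ℓ−1), product (−1)^25 = -1.
Check: (26/31) = -1 by Zolotarev.

-1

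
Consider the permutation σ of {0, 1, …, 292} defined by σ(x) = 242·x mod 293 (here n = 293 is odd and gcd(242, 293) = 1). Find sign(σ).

-1

Orbit of 125 under x↦242x: [125, 71, 188, 81, 264, 14, 165]… (length divides ord_293(242)).
Cycle type of π: 292 + 1; total 2 cycles.
2 cycles on 293: each ℓ→(−1)^(ℓ−1), product (−1)^291 = -1.
Zolotarev: (242|293) = -1, matching the cycle-count sign.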